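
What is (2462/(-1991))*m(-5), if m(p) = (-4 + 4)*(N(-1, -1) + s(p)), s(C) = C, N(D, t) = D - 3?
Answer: 0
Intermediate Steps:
N(D, t) = -3 + D
m(p) = 0 (m(p) = (-4 + 4)*((-3 - 1) + p) = 0*(-4 + p) = 0)
(2462/(-1991))*m(-5) = (2462/(-1991))*0 = (2462*(-1/1991))*0 = -2462/1991*0 = 0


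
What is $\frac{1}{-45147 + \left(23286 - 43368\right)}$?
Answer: $- \frac{1}{65229} \approx -1.5331 \cdot 10^{-5}$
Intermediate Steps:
$\frac{1}{-45147 + \left(23286 - 43368\right)} = \frac{1}{-45147 - 20082} = \frac{1}{-65229} = - \frac{1}{65229}$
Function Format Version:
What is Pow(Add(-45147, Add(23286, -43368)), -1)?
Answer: Rational(-1, 65229) ≈ -1.5331e-5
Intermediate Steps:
Pow(Add(-45147, Add(23286, -43368)), -1) = Pow(Add(-45147, -20082), -1) = Pow(-65229, -1) = Rational(-1, 65229)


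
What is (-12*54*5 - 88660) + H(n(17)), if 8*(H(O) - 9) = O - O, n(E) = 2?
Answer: -91891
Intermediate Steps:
H(O) = 9 (H(O) = 9 + (O - O)/8 = 9 + (⅛)*0 = 9 + 0 = 9)
(-12*54*5 - 88660) + H(n(17)) = (-12*54*5 - 88660) + 9 = (-648*5 - 88660) + 9 = (-3240 - 88660) + 9 = -91900 + 9 = -91891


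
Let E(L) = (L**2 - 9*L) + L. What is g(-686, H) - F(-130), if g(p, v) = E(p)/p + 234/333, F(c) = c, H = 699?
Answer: -20842/37 ≈ -563.30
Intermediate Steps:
E(L) = L**2 - 8*L
g(p, v) = -270/37 + p (g(p, v) = (p*(-8 + p))/p + 234/333 = (-8 + p) + 234*(1/333) = (-8 + p) + 26/37 = -270/37 + p)
g(-686, H) - F(-130) = (-270/37 - 686) - 1*(-130) = -25652/37 + 130 = -20842/37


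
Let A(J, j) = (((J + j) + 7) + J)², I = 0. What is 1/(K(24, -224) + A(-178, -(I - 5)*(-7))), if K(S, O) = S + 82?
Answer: 1/147562 ≈ 6.7768e-6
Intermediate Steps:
K(S, O) = 82 + S
A(J, j) = (7 + j + 2*J)² (A(J, j) = ((7 + J + j) + J)² = (7 + j + 2*J)²)
1/(K(24, -224) + A(-178, -(I - 5)*(-7))) = 1/((82 + 24) + (7 - (0 - 5)*(-7) + 2*(-178))²) = 1/(106 + (7 - (-5)*(-7) - 356)²) = 1/(106 + (7 - 1*35 - 356)²) = 1/(106 + (7 - 35 - 356)²) = 1/(106 + (-384)²) = 1/(106 + 147456) = 1/147562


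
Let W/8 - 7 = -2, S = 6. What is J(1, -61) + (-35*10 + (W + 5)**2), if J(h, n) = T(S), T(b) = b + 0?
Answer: 1681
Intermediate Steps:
T(b) = b
J(h, n) = 6
W = 40 (W = 56 + 8*(-2) = 56 - 16 = 40)
J(1, -61) + (-35*10 + (W + 5)**2) = 6 + (-35*10 + (40 + 5)**2) = 6 + (-350 + 45**2) = 6 + (-350 + 2025) = 6 + 1675 = 1681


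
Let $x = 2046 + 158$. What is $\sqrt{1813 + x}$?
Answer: $\sqrt{4017} \approx 63.38$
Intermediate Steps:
$x = 2204$
$\sqrt{1813 + x} = \sqrt{1813 + 2204} = \sqrt{4017}$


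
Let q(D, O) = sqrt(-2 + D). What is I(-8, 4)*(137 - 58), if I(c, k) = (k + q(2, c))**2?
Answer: 1264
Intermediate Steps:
I(c, k) = k**2 (I(c, k) = (k + sqrt(-2 + 2))**2 = (k + sqrt(0))**2 = (k + 0)**2 = k**2)
I(-8, 4)*(137 - 58) = 4**2*(137 - 58) = 16*79 = 1264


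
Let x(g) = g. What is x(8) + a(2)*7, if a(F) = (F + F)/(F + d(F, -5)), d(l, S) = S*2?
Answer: 9/2 ≈ 4.5000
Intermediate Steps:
d(l, S) = 2*S
a(F) = 2*F/(-10 + F) (a(F) = (F + F)/(F + 2*(-5)) = (2*F)/(F - 10) = (2*F)/(-10 + F) = 2*F/(-10 + F))
x(8) + a(2)*7 = 8 + (2*2/(-10 + 2))*7 = 8 + (2*2/(-8))*7 = 8 + (2*2*(-⅛))*7 = 8 - ½*7 = 8 - 7/2 = 9/2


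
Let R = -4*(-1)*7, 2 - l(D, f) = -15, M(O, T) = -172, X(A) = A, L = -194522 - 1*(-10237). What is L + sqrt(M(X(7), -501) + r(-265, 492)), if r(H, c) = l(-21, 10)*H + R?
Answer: -184285 + I*sqrt(4649) ≈ -1.8429e+5 + 68.184*I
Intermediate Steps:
L = -184285 (L = -194522 + 10237 = -184285)
l(D, f) = 17 (l(D, f) = 2 - 1*(-15) = 2 + 15 = 17)
R = 28 (R = 4*7 = 28)
r(H, c) = 28 + 17*H (r(H, c) = 17*H + 28 = 28 + 17*H)
L + sqrt(M(X(7), -501) + r(-265, 492)) = -184285 + sqrt(-172 + (28 + 17*(-265))) = -184285 + sqrt(-172 + (28 - 4505)) = -184285 + sqrt(-172 - 4477) = -184285 + sqrt(-4649) = -184285 + I*sqrt(4649)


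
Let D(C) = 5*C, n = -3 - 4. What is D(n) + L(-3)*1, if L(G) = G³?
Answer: -62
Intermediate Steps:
n = -7
D(n) + L(-3)*1 = 5*(-7) + (-3)³*1 = -35 - 27*1 = -35 - 27 = -62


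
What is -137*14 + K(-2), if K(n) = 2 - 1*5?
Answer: -1921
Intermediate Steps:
K(n) = -3 (K(n) = 2 - 5 = -3)
-137*14 + K(-2) = -137*14 - 3 = -1918 - 3 = -1921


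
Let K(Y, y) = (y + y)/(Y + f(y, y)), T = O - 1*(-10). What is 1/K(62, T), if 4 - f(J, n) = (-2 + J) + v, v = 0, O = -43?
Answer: -101/66 ≈ -1.5303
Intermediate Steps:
T = -33 (T = -43 - 1*(-10) = -43 + 10 = -33)
f(J, n) = 6 - J (f(J, n) = 4 - ((-2 + J) + 0) = 4 - (-2 + J) = 4 + (2 - J) = 6 - J)
K(Y, y) = 2*y/(6 + Y - y) (K(Y, y) = (y + y)/(Y + (6 - y)) = (2*y)/(6 + Y - y) = 2*y/(6 + Y - y))
1/K(62, T) = 1/(2*(-33)/(6 + 62 - 1*(-33))) = 1/(2*(-33)/(6 + 62 + 33)) = 1/(2*(-33)/101) = 1/(2*(-33)*(1/101)) = 1/(-66/101) = -101/66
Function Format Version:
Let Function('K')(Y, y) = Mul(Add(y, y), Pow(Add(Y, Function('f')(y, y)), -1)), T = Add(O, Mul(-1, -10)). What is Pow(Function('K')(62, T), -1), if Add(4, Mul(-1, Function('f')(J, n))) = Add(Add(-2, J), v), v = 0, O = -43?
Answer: Rational(-101, 66) ≈ -1.5303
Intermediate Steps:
T = -33 (T = Add(-43, Mul(-1, -10)) = Add(-43, 10) = -33)
Function('f')(J, n) = Add(6, Mul(-1, J)) (Function('f')(J, n) = Add(4, Mul(-1, Add(Add(-2, J), 0))) = Add(4, Mul(-1, Add(-2, J))) = Add(4, Add(2, Mul(-1, J))) = Add(6, Mul(-1, J)))
Function('K')(Y, y) = Mul(2, y, Pow(Add(6, Y, Mul(-1, y)), -1)) (Function('K')(Y, y) = Mul(Add(y, y), Pow(Add(Y, Add(6, Mul(-1, y))), -1)) = Mul(Mul(2, y), Pow(Add(6, Y, Mul(-1, y)), -1)) = Mul(2, y, Pow(Add(6, Y, Mul(-1, y)), -1)))
Pow(Function('K')(62, T), -1) = Pow(Mul(2, -33, Pow(Add(6, 62, Mul(-1, -33)), -1)), -1) = Pow(Mul(2, -33, Pow(Add(6, 62, 33), -1)), -1) = Pow(Mul(2, -33, Pow(101, -1)), -1) = Pow(Mul(2, -33, Rational(1, 101)), -1) = Pow(Rational(-66, 101), -1) = Rational(-101, 66)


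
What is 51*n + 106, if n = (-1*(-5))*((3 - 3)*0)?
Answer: 106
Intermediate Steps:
n = 0 (n = 5*(0*0) = 5*0 = 0)
51*n + 106 = 51*0 + 106 = 0 + 106 = 106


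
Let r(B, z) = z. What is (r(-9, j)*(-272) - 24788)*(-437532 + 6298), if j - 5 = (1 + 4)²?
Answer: 14208297832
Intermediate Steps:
j = 30 (j = 5 + (1 + 4)² = 5 + 5² = 5 + 25 = 30)
(r(-9, j)*(-272) - 24788)*(-437532 + 6298) = (30*(-272) - 24788)*(-437532 + 6298) = (-8160 - 24788)*(-431234) = -32948*(-431234) = 14208297832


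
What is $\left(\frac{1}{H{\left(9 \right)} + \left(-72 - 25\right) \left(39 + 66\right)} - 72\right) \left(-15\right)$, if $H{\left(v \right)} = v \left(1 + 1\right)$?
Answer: $\frac{3660125}{3389} \approx 1080.0$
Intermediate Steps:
$H{\left(v \right)} = 2 v$ ($H{\left(v \right)} = v 2 = 2 v$)
$\left(\frac{1}{H{\left(9 \right)} + \left(-72 - 25\right) \left(39 + 66\right)} - 72\right) \left(-15\right) = \left(\frac{1}{2 \cdot 9 + \left(-72 - 25\right) \left(39 + 66\right)} - 72\right) \left(-15\right) = \left(\frac{1}{18 - 10185} - 72\right) \left(-15\right) = \left(\frac{1}{-10167} - 72\right) \left(-15\right) = \left(- \frac{1}{10167} - 72\right) \left(-15\right) = \left(- \frac{732025}{10167}\right) \left(-15\right) = \frac{3660125}{3389}$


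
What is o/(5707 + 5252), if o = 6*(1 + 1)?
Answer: 4/3653 ≈ 0.0010950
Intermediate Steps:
o = 12 (o = 6*2 = 12)
o/(5707 + 5252) = 12/(5707 + 5252) = 12/10959 = (1/10959)*12 = 4/3653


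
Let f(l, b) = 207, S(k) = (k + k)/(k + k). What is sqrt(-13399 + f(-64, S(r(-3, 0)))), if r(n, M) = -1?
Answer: 2*I*sqrt(3298) ≈ 114.86*I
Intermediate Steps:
S(k) = 1 (S(k) = (2*k)/((2*k)) = (2*k)*(1/(2*k)) = 1)
sqrt(-13399 + f(-64, S(r(-3, 0)))) = sqrt(-13399 + 207) = sqrt(-13192) = 2*I*sqrt(3298)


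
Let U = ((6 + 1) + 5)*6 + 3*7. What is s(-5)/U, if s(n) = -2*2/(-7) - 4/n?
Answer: 16/1085 ≈ 0.014747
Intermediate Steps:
s(n) = 4/7 - 4/n (s(n) = -4*(-1/7) - 4/n = 4/7 - 4/n)
U = 93 (U = (7 + 5)*6 + 21 = 12*6 + 21 = 72 + 21 = 93)
s(-5)/U = (4/7 - 4/(-5))/93 = (4/7 - 4*(-1/5))*(1/93) = (4/7 + 4/5)*(1/93) = (48/35)*(1/93) = 16/1085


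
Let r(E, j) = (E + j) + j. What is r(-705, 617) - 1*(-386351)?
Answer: 386880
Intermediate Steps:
r(E, j) = E + 2*j
r(-705, 617) - 1*(-386351) = (-705 + 2*617) - 1*(-386351) = (-705 + 1234) + 386351 = 529 + 386351 = 386880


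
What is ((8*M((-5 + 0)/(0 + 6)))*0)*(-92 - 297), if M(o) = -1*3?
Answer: 0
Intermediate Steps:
M(o) = -3
((8*M((-5 + 0)/(0 + 6)))*0)*(-92 - 297) = ((8*(-3))*0)*(-92 - 297) = -24*0*(-389) = 0*(-389) = 0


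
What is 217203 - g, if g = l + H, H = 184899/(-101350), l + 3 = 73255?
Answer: 14589618749/101350 ≈ 1.4395e+5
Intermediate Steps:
l = 73252 (l = -3 + 73255 = 73252)
H = -184899/101350 (H = 184899*(-1/101350) = -184899/101350 ≈ -1.8244)
g = 7423905301/101350 (g = 73252 - 184899/101350 = 7423905301/101350 ≈ 73250.)
217203 - g = 217203 - 1*7423905301/101350 = 217203 - 7423905301/101350 = 14589618749/101350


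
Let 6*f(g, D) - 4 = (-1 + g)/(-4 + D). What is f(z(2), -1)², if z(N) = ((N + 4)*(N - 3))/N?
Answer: 16/25 ≈ 0.64000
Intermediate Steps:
z(N) = (-3 + N)*(4 + N)/N (z(N) = ((4 + N)*(-3 + N))/N = ((-3 + N)*(4 + N))/N = (-3 + N)*(4 + N)/N)
f(g, D) = ⅔ + (-1 + g)/(6*(-4 + D)) (f(g, D) = ⅔ + ((-1 + g)/(-4 + D))/6 = ⅔ + (-1 + g)/(6*(-4 + D)))
f(z(2), -1)² = ((-17 + (1 + 2 - 12/2) + 4*(-1))/(6*(-4 - 1)))² = ((⅙)*(-17 + (1 + 2 - 12*½) - 4)/(-5))² = ((⅙)*(-⅕)*(-17 + (1 + 2 - 6) - 4))² = ((⅙)*(-⅕)*(-17 - 3 - 4))² = ((⅙)*(-⅕)*(-24))² = (⅘)² = 16/25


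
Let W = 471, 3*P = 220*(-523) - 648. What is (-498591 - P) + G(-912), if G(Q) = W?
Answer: -1378652/3 ≈ -4.5955e+5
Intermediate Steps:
P = -115708/3 (P = (220*(-523) - 648)/3 = (-115060 - 648)/3 = (⅓)*(-115708) = -115708/3 ≈ -38569.)
G(Q) = 471
(-498591 - P) + G(-912) = (-498591 - 1*(-115708/3)) + 471 = (-498591 + 115708/3) + 471 = -1380065/3 + 471 = -1378652/3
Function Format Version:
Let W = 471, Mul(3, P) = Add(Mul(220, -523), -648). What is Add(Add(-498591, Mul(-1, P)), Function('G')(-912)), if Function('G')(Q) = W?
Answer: Rational(-1378652, 3) ≈ -4.5955e+5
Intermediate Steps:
P = Rational(-115708, 3) (P = Mul(Rational(1, 3), Add(Mul(220, -523), -648)) = Mul(Rational(1, 3), Add(-115060, -648)) = Mul(Rational(1, 3), -115708) = Rational(-115708, 3) ≈ -38569.)
Function('G')(Q) = 471
Add(Add(-498591, Mul(-1, P)), Function('G')(-912)) = Add(Add(-498591, Mul(-1, Rational(-115708, 3))), 471) = Add(Add(-498591, Rational(115708, 3)), 471) = Add(Rational(-1380065, 3), 471) = Rational(-1378652, 3)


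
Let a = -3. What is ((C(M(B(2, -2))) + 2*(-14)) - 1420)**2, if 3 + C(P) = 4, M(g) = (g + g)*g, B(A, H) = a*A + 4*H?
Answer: 2093809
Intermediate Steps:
B(A, H) = -3*A + 4*H
M(g) = 2*g**2 (M(g) = (2*g)*g = 2*g**2)
C(P) = 1 (C(P) = -3 + 4 = 1)
((C(M(B(2, -2))) + 2*(-14)) - 1420)**2 = ((1 + 2*(-14)) - 1420)**2 = ((1 - 28) - 1420)**2 = (-27 - 1420)**2 = (-1447)**2 = 2093809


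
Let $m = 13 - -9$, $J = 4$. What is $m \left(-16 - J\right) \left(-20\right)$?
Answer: $8800$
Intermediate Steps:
$m = 22$ ($m = 13 + 9 = 22$)
$m \left(-16 - J\right) \left(-20\right) = 22 \left(-16 - 4\right) \left(-20\right) = 22 \left(-20\right) \left(-20\right) = \left(-440\right) \left(-20\right) = 8800$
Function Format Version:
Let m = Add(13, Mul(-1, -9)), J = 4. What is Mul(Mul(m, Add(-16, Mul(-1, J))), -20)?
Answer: 8800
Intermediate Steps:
m = 22 (m = Add(13, 9) = 22)
Mul(Mul(m, Add(-16, Mul(-1, J))), -20) = Mul(Mul(22, Add(-16, Mul(-1, 4))), -20) = Mul(Mul(22, Add(-16, -4)), -20) = Mul(Mul(22, -20), -20) = Mul(-440, -20) = 8800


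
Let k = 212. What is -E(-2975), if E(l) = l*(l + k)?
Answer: -8219925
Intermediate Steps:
E(l) = l*(212 + l) (E(l) = l*(l + 212) = l*(212 + l))
-E(-2975) = -(-2975)*(212 - 2975) = -(-2975)*(-2763) = -1*8219925 = -8219925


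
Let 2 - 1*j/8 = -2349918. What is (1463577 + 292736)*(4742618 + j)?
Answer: 41347082007114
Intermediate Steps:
j = 18799360 (j = 16 - 8*(-2349918) = 16 + 18799344 = 18799360)
(1463577 + 292736)*(4742618 + j) = (1463577 + 292736)*(4742618 + 18799360) = 1756313*23541978 = 41347082007114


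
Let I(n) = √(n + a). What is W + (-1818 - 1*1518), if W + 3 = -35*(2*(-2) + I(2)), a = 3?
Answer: -3199 - 35*√5 ≈ -3277.3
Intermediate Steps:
I(n) = √(3 + n) (I(n) = √(n + 3) = √(3 + n))
W = 137 - 35*√5 (W = -3 - 35*(2*(-2) + √(3 + 2)) = -3 - 35*(-4 + √5) = -3 + (140 - 35*√5) = 137 - 35*√5 ≈ 58.738)
W + (-1818 - 1*1518) = (137 - 35*√5) + (-1818 - 1*1518) = (137 - 35*√5) + (-1818 - 1518) = (137 - 35*√5) - 3336 = -3199 - 35*√5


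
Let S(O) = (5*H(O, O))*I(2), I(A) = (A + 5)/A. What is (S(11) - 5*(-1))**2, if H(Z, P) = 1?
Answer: 2025/4 ≈ 506.25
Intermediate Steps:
I(A) = (5 + A)/A
S(O) = 35/2 (S(O) = (5*1)*((5 + 2)/2) = 5*((1/2)*7) = 5*(7/2) = 35/2)
(S(11) - 5*(-1))**2 = (35/2 - 5*(-1))**2 = (35/2 + 5)**2 = (45/2)**2 = 2025/4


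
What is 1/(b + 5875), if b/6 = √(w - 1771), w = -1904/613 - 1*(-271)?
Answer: 3601375/21191248669 - 12*I*√141205163/21191248669 ≈ 0.00016995 - 6.729e-6*I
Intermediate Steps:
w = 164219/613 (w = -1904*1/613 + 271 = -1904/613 + 271 = 164219/613 ≈ 267.89)
b = 12*I*√141205163/613 (b = 6*√(164219/613 - 1771) = 6*√(-921404/613) = 6*(2*I*√141205163/613) = 12*I*√141205163/613 ≈ 232.62*I)
1/(b + 5875) = 1/(12*I*√141205163/613 + 5875) = 1/(5875 + 12*I*√141205163/613)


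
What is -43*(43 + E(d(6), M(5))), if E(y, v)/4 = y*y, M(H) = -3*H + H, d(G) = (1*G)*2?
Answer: -26617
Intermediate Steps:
d(G) = 2*G (d(G) = G*2 = 2*G)
M(H) = -2*H
E(y, v) = 4*y² (E(y, v) = 4*(y*y) = 4*y²)
-43*(43 + E(d(6), M(5))) = -43*(43 + 4*(2*6)²) = -43*(43 + 4*12²) = -43*(43 + 4*144) = -43*(43 + 576) = -43*619 = -26617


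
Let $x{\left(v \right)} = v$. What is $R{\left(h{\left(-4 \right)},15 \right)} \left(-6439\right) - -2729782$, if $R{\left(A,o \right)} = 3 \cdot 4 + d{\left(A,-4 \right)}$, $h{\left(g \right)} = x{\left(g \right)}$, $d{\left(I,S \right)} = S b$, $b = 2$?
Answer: $2704026$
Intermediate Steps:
$d{\left(I,S \right)} = 2 S$ ($d{\left(I,S \right)} = S 2 = 2 S$)
$h{\left(g \right)} = g$
$R{\left(A,o \right)} = 4$ ($R{\left(A,o \right)} = 3 \cdot 4 + 2 \left(-4\right) = 12 - 8 = 4$)
$R{\left(h{\left(-4 \right)},15 \right)} \left(-6439\right) - -2729782 = 4 \left(-6439\right) - -2729782 = -25756 + 2729782 = 2704026$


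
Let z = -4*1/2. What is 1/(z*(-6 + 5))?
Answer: ½ ≈ 0.50000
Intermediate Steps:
z = -2 (z = -4*½ = -2)
1/(z*(-6 + 5)) = 1/(-2*(-6 + 5)) = 1/(-2*(-1)) = 1/2 = ½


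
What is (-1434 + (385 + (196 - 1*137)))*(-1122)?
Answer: 1110780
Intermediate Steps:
(-1434 + (385 + (196 - 1*137)))*(-1122) = (-1434 + (385 + (196 - 137)))*(-1122) = (-1434 + (385 + 59))*(-1122) = (-1434 + 444)*(-1122) = -990*(-1122) = 1110780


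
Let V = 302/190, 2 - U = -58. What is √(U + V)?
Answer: √555845/95 ≈ 7.8479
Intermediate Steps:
U = 60 (U = 2 - 1*(-58) = 2 + 58 = 60)
V = 151/95 (V = 302*(1/190) = 151/95 ≈ 1.5895)
√(U + V) = √(60 + 151/95) = √(5851/95) = √555845/95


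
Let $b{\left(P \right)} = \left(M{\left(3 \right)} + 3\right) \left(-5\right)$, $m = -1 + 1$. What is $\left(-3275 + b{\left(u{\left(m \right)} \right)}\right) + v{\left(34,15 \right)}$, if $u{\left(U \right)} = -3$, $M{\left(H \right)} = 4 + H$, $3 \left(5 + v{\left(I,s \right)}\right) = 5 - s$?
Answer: $- \frac{10000}{3} \approx -3333.3$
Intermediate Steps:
$v{\left(I,s \right)} = - \frac{10}{3} - \frac{s}{3}$ ($v{\left(I,s \right)} = -5 + \frac{5 - s}{3} = -5 - \left(- \frac{5}{3} + \frac{s}{3}\right) = - \frac{10}{3} - \frac{s}{3}$)
$m = 0$
$b{\left(P \right)} = -50$ ($b{\left(P \right)} = \left(\left(4 + 3\right) + 3\right) \left(-5\right) = \left(7 + 3\right) \left(-5\right) = 10 \left(-5\right) = -50$)
$\left(-3275 + b{\left(u{\left(m \right)} \right)}\right) + v{\left(34,15 \right)} = \left(-3275 - 50\right) - \frac{25}{3} = -3325 - \frac{25}{3} = - \frac{10000}{3}$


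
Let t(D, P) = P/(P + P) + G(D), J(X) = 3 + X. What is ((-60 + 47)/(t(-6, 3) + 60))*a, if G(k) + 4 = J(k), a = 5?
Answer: -130/107 ≈ -1.2150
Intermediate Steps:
G(k) = -1 + k (G(k) = -4 + (3 + k) = -1 + k)
t(D, P) = -½ + D (t(D, P) = P/(P + P) + (-1 + D) = P/((2*P)) + (-1 + D) = (1/(2*P))*P + (-1 + D) = ½ + (-1 + D) = -½ + D)
((-60 + 47)/(t(-6, 3) + 60))*a = ((-60 + 47)/((-½ - 6) + 60))*5 = -13/(-13/2 + 60)*5 = -13/107/2*5 = -13*2/107*5 = -26/107*5 = -130/107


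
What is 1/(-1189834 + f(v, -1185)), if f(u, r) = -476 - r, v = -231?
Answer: -1/1189125 ≈ -8.4095e-7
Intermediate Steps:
1/(-1189834 + f(v, -1185)) = 1/(-1189834 + (-476 - 1*(-1185))) = 1/(-1189834 + (-476 + 1185)) = 1/(-1189834 + 709) = 1/(-1189125) = -1/1189125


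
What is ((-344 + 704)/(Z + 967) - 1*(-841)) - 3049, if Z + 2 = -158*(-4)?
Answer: -3525816/1597 ≈ -2207.8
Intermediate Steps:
Z = 630 (Z = -2 - 158*(-4) = -2 + 632 = 630)
((-344 + 704)/(Z + 967) - 1*(-841)) - 3049 = ((-344 + 704)/(630 + 967) - 1*(-841)) - 3049 = (360/1597 + 841) - 3049 = 1343437/1597 - 3049 = -3525816/1597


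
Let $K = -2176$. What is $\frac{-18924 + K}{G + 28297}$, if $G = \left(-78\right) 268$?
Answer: $- \frac{21100}{7393} \approx -2.854$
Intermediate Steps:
$G = -20904$
$\frac{-18924 + K}{G + 28297} = \frac{-18924 - 2176}{-20904 + 28297} = - \frac{21100}{7393}$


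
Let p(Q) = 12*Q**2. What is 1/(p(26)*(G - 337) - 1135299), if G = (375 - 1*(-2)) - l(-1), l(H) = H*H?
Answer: -1/818931 ≈ -1.2211e-6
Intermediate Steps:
l(H) = H**2
G = 376 (G = (375 - 1*(-2)) - 1*(-1)**2 = (375 + 2) - 1*1 = 377 - 1 = 376)
1/(p(26)*(G - 337) - 1135299) = 1/((12*26**2)*(376 - 337) - 1135299) = 1/((12*676)*39 - 1135299) = 1/(8112*39 - 1135299) = 1/(316368 - 1135299) = 1/(-818931) = -1/818931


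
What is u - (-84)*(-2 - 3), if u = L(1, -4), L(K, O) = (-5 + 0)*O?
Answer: -400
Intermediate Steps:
L(K, O) = -5*O
u = 20 (u = -5*(-4) = 20)
u - (-84)*(-2 - 3) = 20 - (-84)*(-2 - 3) = 20 - (-84)*(-5) = 20 - 42*10 = 20 - 420 = -400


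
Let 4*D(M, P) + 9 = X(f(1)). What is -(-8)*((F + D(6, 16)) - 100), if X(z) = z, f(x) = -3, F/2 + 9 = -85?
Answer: -2328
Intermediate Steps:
F = -188 (F = -18 + 2*(-85) = -18 - 170 = -188)
D(M, P) = -3 (D(M, P) = -9/4 + (¼)*(-3) = -9/4 - ¾ = -3)
-(-8)*((F + D(6, 16)) - 100) = -(-8)*((-188 - 3) - 100) = -(-8)*(-191 - 100) = -(-8)*(-291) = -1*2328 = -2328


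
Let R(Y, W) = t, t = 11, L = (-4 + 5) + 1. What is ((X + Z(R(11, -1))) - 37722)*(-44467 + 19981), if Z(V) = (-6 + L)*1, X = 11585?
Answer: 640088526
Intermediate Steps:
L = 2 (L = 1 + 1 = 2)
R(Y, W) = 11
Z(V) = -4 (Z(V) = (-6 + 2)*1 = -4*1 = -4)
((X + Z(R(11, -1))) - 37722)*(-44467 + 19981) = ((11585 - 4) - 37722)*(-44467 + 19981) = (11581 - 37722)*(-24486) = -26141*(-24486) = 640088526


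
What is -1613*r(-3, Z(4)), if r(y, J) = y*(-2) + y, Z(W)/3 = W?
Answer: -4839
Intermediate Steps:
Z(W) = 3*W
r(y, J) = -y (r(y, J) = -2*y + y = -y)
-1613*r(-3, Z(4)) = -(-1613)*(-3) = -1613*3 = -4839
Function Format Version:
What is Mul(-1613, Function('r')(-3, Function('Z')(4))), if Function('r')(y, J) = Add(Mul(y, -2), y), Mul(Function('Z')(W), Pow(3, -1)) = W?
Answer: -4839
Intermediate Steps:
Function('Z')(W) = Mul(3, W)
Function('r')(y, J) = Mul(-1, y) (Function('r')(y, J) = Add(Mul(-2, y), y) = Mul(-1, y))
Mul(-1613, Function('r')(-3, Function('Z')(4))) = Mul(-1613, Mul(-1, -3)) = Mul(-1613, 3) = -4839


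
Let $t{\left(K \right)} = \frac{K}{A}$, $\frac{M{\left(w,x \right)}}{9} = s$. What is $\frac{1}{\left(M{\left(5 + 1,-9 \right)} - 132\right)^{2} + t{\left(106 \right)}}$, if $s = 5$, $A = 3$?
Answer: $\frac{3}{22813} \approx 0.0001315$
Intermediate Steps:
$M{\left(w,x \right)} = 45$ ($M{\left(w,x \right)} = 9 \cdot 5 = 45$)
$t{\left(K \right)} = \frac{K}{3}$
$\frac{1}{\left(M{\left(5 + 1,-9 \right)} - 132\right)^{2} + t{\left(106 \right)}} = \frac{1}{\left(45 - 132\right)^{2} + \frac{1}{3} \cdot 106} = \frac{1}{\left(-87\right)^{2} + \frac{106}{3}} = \frac{1}{7569 + \frac{106}{3}} = \frac{1}{\frac{22813}{3}} = \frac{3}{22813}$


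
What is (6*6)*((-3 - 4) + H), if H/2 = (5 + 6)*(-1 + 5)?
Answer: 2916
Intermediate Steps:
H = 88 (H = 2*((5 + 6)*(-1 + 5)) = 2*(11*4) = 2*44 = 88)
(6*6)*((-3 - 4) + H) = (6*6)*((-3 - 4) + 88) = 36*(-7 + 88) = 36*81 = 2916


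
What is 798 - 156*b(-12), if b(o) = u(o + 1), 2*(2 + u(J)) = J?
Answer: 1968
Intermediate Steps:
u(J) = -2 + J/2
b(o) = -3/2 + o/2 (b(o) = -2 + (o + 1)/2 = -2 + (1 + o)/2 = -2 + (½ + o/2) = -3/2 + o/2)
798 - 156*b(-12) = 798 - 156*(-3/2 + (½)*(-12)) = 798 - 156*(-3/2 - 6) = 798 - 156*(-15/2) = 798 + 1170 = 1968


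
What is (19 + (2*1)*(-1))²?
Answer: 289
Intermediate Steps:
(19 + (2*1)*(-1))² = (19 + 2*(-1))² = (19 - 2)² = 17² = 289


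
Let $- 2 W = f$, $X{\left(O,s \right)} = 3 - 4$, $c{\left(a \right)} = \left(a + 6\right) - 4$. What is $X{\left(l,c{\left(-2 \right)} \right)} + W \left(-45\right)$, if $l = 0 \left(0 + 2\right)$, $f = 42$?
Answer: $944$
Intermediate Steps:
$c{\left(a \right)} = 2 + a$ ($c{\left(a \right)} = \left(6 + a\right) - 4 = 2 + a$)
$l = 0$ ($l = 0 \cdot 2 = 0$)
$X{\left(O,s \right)} = -1$ ($X{\left(O,s \right)} = 3 - 4 = -1$)
$W = -21$ ($W = \left(- \frac{1}{2}\right) 42 = -21$)
$X{\left(l,c{\left(-2 \right)} \right)} + W \left(-45\right) = -1 - -945 = -1 + 945 = 944$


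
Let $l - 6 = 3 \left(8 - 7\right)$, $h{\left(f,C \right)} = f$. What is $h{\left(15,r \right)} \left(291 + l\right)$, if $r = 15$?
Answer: $4500$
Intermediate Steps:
$l = 9$ ($l = 6 + 3 \left(8 - 7\right) = 6 + 3 \cdot 1 = 6 + 3 = 9$)
$h{\left(15,r \right)} \left(291 + l\right) = 15 \left(291 + 9\right) = 15 \cdot 300 = 4500$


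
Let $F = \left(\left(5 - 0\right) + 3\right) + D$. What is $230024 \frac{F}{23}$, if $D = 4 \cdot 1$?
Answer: $\frac{2760288}{23} \approx 1.2001 \cdot 10^{5}$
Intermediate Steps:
$D = 4$
$F = 12$ ($F = \left(\left(5 - 0\right) + 3\right) + 4 = \left(\left(5 + 0\right) + 3\right) + 4 = \left(5 + 3\right) + 4 = 8 + 4 = 12$)
$230024 \frac{F}{23} = 230024 \cdot \frac{12}{23} = \frac{2760288}{23}$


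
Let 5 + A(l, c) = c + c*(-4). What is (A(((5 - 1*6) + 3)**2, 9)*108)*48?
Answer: -165888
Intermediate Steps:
A(l, c) = -5 - 3*c (A(l, c) = -5 + (c + c*(-4)) = -5 + (c - 4*c) = -5 - 3*c)
(A(((5 - 1*6) + 3)**2, 9)*108)*48 = ((-5 - 3*9)*108)*48 = ((-5 - 27)*108)*48 = -32*108*48 = -3456*48 = -165888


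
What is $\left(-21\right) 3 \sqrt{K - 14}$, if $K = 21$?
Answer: $- 63 \sqrt{7} \approx -166.68$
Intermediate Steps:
$\left(-21\right) 3 \sqrt{K - 14} = \left(-21\right) 3 \sqrt{21 - 14} = - 63 \sqrt{7}$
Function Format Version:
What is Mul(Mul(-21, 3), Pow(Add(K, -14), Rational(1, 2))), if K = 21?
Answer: Mul(-63, Pow(7, Rational(1, 2))) ≈ -166.68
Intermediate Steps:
Mul(Mul(-21, 3), Pow(Add(K, -14), Rational(1, 2))) = Mul(Mul(-21, 3), Pow(Add(21, -14), Rational(1, 2))) = Mul(-63, Pow(7, Rational(1, 2)))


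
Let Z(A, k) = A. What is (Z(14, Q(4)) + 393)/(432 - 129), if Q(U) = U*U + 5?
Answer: 407/303 ≈ 1.3432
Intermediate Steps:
Q(U) = 5 + U**2 (Q(U) = U**2 + 5 = 5 + U**2)
(Z(14, Q(4)) + 393)/(432 - 129) = (14 + 393)/(432 - 129) = 407/303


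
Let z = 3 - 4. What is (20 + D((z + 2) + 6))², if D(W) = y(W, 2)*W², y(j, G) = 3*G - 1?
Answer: 70225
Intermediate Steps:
y(j, G) = -1 + 3*G
z = -1
D(W) = 5*W² (D(W) = (-1 + 3*2)*W² = (-1 + 6)*W² = 5*W²)
(20 + D((z + 2) + 6))² = (20 + 5*((-1 + 2) + 6)²)² = (20 + 5*(1 + 6)²)² = (20 + 5*7²)² = (20 + 5*49)² = (20 + 245)² = 265² = 70225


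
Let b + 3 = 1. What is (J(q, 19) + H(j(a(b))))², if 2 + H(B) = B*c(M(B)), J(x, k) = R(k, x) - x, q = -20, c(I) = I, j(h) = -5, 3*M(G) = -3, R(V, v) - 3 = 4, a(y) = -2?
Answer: 900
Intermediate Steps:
b = -2 (b = -3 + 1 = -2)
R(V, v) = 7 (R(V, v) = 3 + 4 = 7)
M(G) = -1 (M(G) = (⅓)*(-3) = -1)
J(x, k) = 7 - x
H(B) = -2 - B (H(B) = -2 + B*(-1) = -2 - B)
(J(q, 19) + H(j(a(b))))² = ((7 - 1*(-20)) + (-2 - 1*(-5)))² = ((7 + 20) + (-2 + 5))² = (27 + 3)² = 30² = 900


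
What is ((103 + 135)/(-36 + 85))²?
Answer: 1156/49 ≈ 23.592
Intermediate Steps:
((103 + 135)/(-36 + 85))² = (238/49)² = (238*(1/49))² = (34/7)² = 1156/49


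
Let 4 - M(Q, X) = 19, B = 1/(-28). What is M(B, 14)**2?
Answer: 225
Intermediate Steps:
B = -1/28 ≈ -0.035714
M(Q, X) = -15 (M(Q, X) = 4 - 1*19 = 4 - 19 = -15)
M(B, 14)**2 = (-15)**2 = 225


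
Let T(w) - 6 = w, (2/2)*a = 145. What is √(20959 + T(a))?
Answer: √21110 ≈ 145.29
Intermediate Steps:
a = 145
T(w) = 6 + w
√(20959 + T(a)) = √(20959 + (6 + 145)) = √(20959 + 151) = √21110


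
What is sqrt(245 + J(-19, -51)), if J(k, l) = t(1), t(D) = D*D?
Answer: sqrt(246) ≈ 15.684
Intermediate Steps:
t(D) = D**2
J(k, l) = 1 (J(k, l) = 1**2 = 1)
sqrt(245 + J(-19, -51)) = sqrt(245 + 1) = sqrt(246)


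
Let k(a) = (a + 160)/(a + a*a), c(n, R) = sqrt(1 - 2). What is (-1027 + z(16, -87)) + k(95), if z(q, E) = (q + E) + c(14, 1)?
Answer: -667567/608 + I ≈ -1098.0 + 1.0*I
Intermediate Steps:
c(n, R) = I (c(n, R) = sqrt(-1) = I)
z(q, E) = I + E + q (z(q, E) = (q + E) + I = (E + q) + I = I + E + q)
k(a) = (160 + a)/(a + a**2)
(-1027 + z(16, -87)) + k(95) = (-1027 + (I - 87 + 16)) + (160 + 95)/(95*(1 + 95)) = (-1027 + (-71 + I)) + (1/95)*255/96 = (-1098 + I) + (1/95)*(1/96)*255 = (-1098 + I) + 17/608 = -667567/608 + I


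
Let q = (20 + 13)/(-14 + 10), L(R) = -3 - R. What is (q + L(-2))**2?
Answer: 1369/16 ≈ 85.563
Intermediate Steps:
q = -33/4 (q = 33/(-4) = 33*(-1/4) = -33/4 ≈ -8.2500)
(q + L(-2))**2 = (-33/4 + (-3 - 1*(-2)))**2 = (-33/4 + (-3 + 2))**2 = (-33/4 - 1)**2 = (-37/4)**2 = 1369/16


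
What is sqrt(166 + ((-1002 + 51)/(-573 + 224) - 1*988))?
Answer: I*sqrt(99788523)/349 ≈ 28.623*I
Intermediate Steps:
sqrt(166 + ((-1002 + 51)/(-573 + 224) - 1*988)) = sqrt(166 + (-951/(-349) - 988)) = sqrt(166 + (-951*(-1/349) - 988)) = sqrt(166 + (951/349 - 988)) = sqrt(166 - 343861/349) = sqrt(-285927/349) = I*sqrt(99788523)/349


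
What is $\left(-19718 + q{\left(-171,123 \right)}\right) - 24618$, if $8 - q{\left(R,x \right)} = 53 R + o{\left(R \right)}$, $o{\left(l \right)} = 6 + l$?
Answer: $-35100$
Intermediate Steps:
$q{\left(R,x \right)} = 2 - 54 R$ ($q{\left(R,x \right)} = 8 - \left(53 R + \left(6 + R\right)\right) = 8 - \left(6 + 54 R\right) = 2 - 54 R$)
$\left(-19718 + q{\left(-171,123 \right)}\right) - 24618 = \left(-19718 + \left(2 - -9234\right)\right) - 24618 = \left(-19718 + \left(2 + 9234\right)\right) - 24618 = \left(-19718 + 9236\right) - 24618 = -10482 - 24618 = -35100$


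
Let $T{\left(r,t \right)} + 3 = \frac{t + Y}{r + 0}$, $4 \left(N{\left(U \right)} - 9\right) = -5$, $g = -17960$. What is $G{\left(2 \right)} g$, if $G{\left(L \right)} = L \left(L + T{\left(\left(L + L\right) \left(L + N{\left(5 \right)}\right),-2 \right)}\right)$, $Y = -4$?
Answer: $\frac{538800}{13} \approx 41446.0$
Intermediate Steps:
$N{\left(U \right)} = \frac{31}{4}$ ($N{\left(U \right)} = 9 + \frac{1}{4} \left(-5\right) = 9 - \frac{5}{4} = \frac{31}{4}$)
$T{\left(r,t \right)} = -3 + \frac{-4 + t}{r}$ ($T{\left(r,t \right)} = -3 + \frac{t - 4}{r + 0} = -3 + \frac{-4 + t}{r}$)
$G{\left(L \right)} = L \left(L + \frac{-6 - 6 L \left(\frac{31}{4} + L\right)}{2 L \left(\frac{31}{4} + L\right)}\right)$ ($G{\left(L \right)} = L \left(L + \frac{-4 - 2 - 3 \left(L + L\right) \left(L + \frac{31}{4}\right)}{\left(L + L\right) \left(L + \frac{31}{4}\right)}\right) = L \left(L + \frac{-4 - 2 - 3 \cdot 2 L \left(\frac{31}{4} + L\right)}{2 L \left(\frac{31}{4} + L\right)}\right) = L \left(L + \frac{1}{2 L \left(\frac{31}{4} + L\right)} \left(-4 - 2 - 6 L \left(\frac{31}{4} + L\right)\right)\right) = L \left(L + \frac{1}{2 L \left(\frac{31}{4} + L\right)} \left(-6 - 6 L \left(\frac{31}{4} + L\right)\right)\right) = L \left(L + \frac{-6 - 6 L \left(\frac{31}{4} + L\right)}{2 L \left(\frac{31}{4} + L\right)}\right)$)
$G{\left(2 \right)} g = \frac{-12 - 186 + 4 \cdot 2^{3} + 19 \cdot 2^{2}}{31 + 4 \cdot 2} \left(-17960\right) = \frac{-12 - 186 + 4 \cdot 8 + 19 \cdot 4}{31 + 8} \left(-17960\right) = \frac{-12 - 186 + 32 + 76}{39} \left(-17960\right) = \frac{1}{39} \left(-90\right) \left(-17960\right) = \left(- \frac{30}{13}\right) \left(-17960\right) = \frac{538800}{13}$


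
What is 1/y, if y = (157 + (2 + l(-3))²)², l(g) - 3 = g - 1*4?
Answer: 1/25921 ≈ 3.8579e-5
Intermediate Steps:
l(g) = -1 + g (l(g) = 3 + (g - 1*4) = 3 + (g - 4) = 3 + (-4 + g) = -1 + g)
y = 25921 (y = (157 + (2 + (-1 - 3))²)² = (157 + (2 - 4)²)² = (157 + (-2)²)² = (157 + 4)² = 161² = 25921)
1/y = 1/25921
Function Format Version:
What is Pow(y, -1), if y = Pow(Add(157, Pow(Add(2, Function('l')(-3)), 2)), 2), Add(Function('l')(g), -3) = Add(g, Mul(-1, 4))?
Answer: Rational(1, 25921) ≈ 3.8579e-5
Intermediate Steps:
Function('l')(g) = Add(-1, g) (Function('l')(g) = Add(3, Add(g, Mul(-1, 4))) = Add(3, Add(g, -4)) = Add(3, Add(-4, g)) = Add(-1, g))
y = 25921 (y = Pow(Add(157, Pow(Add(2, Add(-1, -3)), 2)), 2) = Pow(Add(157, Pow(Add(2, -4), 2)), 2) = Pow(Add(157, Pow(-2, 2)), 2) = Pow(Add(157, 4), 2) = Pow(161, 2) = 25921)
Pow(y, -1) = Pow(25921, -1) = Rational(1, 25921)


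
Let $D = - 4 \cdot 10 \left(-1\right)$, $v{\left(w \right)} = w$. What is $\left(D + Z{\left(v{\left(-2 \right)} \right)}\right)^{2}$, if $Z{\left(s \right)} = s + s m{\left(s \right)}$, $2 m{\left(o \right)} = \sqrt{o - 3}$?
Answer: $\left(38 - i \sqrt{5}\right)^{2} \approx 1439.0 - 169.94 i$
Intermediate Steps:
$m{\left(o \right)} = \frac{\sqrt{-3 + o}}{2}$ ($m{\left(o \right)} = \frac{\sqrt{o - 3}}{2} = \frac{\sqrt{-3 + o}}{2}$)
$Z{\left(s \right)} = s + \frac{s \sqrt{-3 + s}}{2}$ ($Z{\left(s \right)} = s + s \frac{\sqrt{-3 + s}}{2} = s + \frac{s \sqrt{-3 + s}}{2}$)
$D = 40$ ($D = \left(-4\right) \left(-10\right) = 40$)
$\left(D + Z{\left(v{\left(-2 \right)} \right)}\right)^{2} = \left(40 + \frac{1}{2} \left(-2\right) \left(2 + \sqrt{-3 - 2}\right)\right)^{2} = \left(40 + \frac{1}{2} \left(-2\right) \left(2 + \sqrt{-5}\right)\right)^{2} = \left(40 + \frac{1}{2} \left(-2\right) \left(2 + i \sqrt{5}\right)\right)^{2} = \left(40 - \left(2 + i \sqrt{5}\right)\right)^{2} = \left(38 - i \sqrt{5}\right)^{2}$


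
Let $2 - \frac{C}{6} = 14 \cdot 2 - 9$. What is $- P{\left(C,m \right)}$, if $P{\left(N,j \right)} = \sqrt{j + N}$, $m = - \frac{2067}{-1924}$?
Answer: $- \frac{i \sqrt{552669}}{74} \approx - 10.046 i$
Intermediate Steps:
$C = -102$ ($C = 12 - 6 \left(14 \cdot 2 - 9\right) = 12 - 6 \left(28 - 9\right) = 12 - 114 = -102$)
$m = \frac{159}{148}$ ($m = \left(-2067\right) \left(- \frac{1}{1924}\right) = \frac{159}{148} \approx 1.0743$)
$P{\left(N,j \right)} = \sqrt{N + j}$
$- P{\left(C,m \right)} = - \sqrt{-102 + \frac{159}{148}} = - \sqrt{- \frac{14937}{148}} = - \frac{i \sqrt{552669}}{74}$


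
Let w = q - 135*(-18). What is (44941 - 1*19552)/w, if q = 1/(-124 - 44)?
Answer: 10584/1013 ≈ 10.448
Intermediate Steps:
q = -1/168 (q = 1/(-168) = -1/168 ≈ -0.0059524)
w = 408239/168 (w = -1/168 - 135*(-18) = -1/168 + 2430 = 408239/168 ≈ 2430.0)
(44941 - 1*19552)/w = (44941 - 1*19552)/(408239/168) = (44941 - 19552)*(168/408239) = 25389*(168/408239) = 10584/1013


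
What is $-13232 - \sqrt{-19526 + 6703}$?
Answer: $-13232 - i \sqrt{12823} \approx -13232.0 - 113.24 i$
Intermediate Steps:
$-13232 - \sqrt{-19526 + 6703} = -13232 - \sqrt{-12823} = -13232 - i \sqrt{12823}$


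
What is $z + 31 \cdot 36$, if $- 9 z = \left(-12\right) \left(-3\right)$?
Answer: $1112$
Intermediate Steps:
$z = -4$ ($z = - \frac{\left(-12\right) \left(-3\right)}{9} = \left(- \frac{1}{9}\right) 36 = -4$)
$z + 31 \cdot 36 = -4 + 31 \cdot 36 = -4 + 1116 = 1112$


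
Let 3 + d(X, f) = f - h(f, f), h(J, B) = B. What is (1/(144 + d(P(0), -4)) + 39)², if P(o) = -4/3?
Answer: 30250000/19881 ≈ 1521.6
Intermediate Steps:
P(o) = -4/3 (P(o) = -4*⅓ = -4/3)
d(X, f) = -3 (d(X, f) = -3 + (f - f) = -3 + 0 = -3)
(1/(144 + d(P(0), -4)) + 39)² = (1/(144 - 3) + 39)² = (1/141 + 39)² = (5500/141)² = 30250000/19881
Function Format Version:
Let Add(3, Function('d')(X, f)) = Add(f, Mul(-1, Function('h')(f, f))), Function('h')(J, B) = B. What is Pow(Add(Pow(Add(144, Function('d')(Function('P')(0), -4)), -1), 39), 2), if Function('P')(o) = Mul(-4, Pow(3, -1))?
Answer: Rational(30250000, 19881) ≈ 1521.6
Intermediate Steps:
Function('P')(o) = Rational(-4, 3) (Function('P')(o) = Mul(-4, Rational(1, 3)) = Rational(-4, 3))
Function('d')(X, f) = -3 (Function('d')(X, f) = Add(-3, Add(f, Mul(-1, f))) = Add(-3, 0) = -3)
Pow(Add(Pow(Add(144, Function('d')(Function('P')(0), -4)), -1), 39), 2) = Pow(Add(Pow(Add(144, -3), -1), 39), 2) = Pow(Add(Pow(141, -1), 39), 2) = Pow(Add(Rational(1, 141), 39), 2) = Pow(Rational(5500, 141), 2) = Rational(30250000, 19881)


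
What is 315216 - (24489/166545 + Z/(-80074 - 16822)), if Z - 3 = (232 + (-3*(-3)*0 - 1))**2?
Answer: 141300519027621/448265120 ≈ 3.1522e+5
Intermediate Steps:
Z = 53364 (Z = 3 + (232 + (-3*(-3)*0 - 1))**2 = 3 + (232 + (9*0 - 1))**2 = 3 + (232 + (0 - 1))**2 = 3 + (232 - 1)**2 = 3 + 231**2 = 3 + 53361 = 53364)
315216 - (24489/166545 + Z/(-80074 - 16822)) = 315216 - (24489/166545 + 53364/(-80074 - 16822)) = 315216 - (24489*(1/166545) + 53364/(-96896)) = 315216 - (2721/18505 + 53364*(-1/96896)) = 315216 - (2721/18505 - 13341/24224) = 315216 - 1*(-180961701/448265120) = 315216 + 180961701/448265120 = 141300519027621/448265120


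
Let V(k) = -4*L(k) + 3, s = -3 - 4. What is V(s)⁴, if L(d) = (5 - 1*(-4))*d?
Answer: 4228250625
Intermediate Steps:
L(d) = 9*d (L(d) = (5 + 4)*d = 9*d)
s = -7
V(k) = 3 - 36*k (V(k) = -36*k + 3 = 3 - 36*k)
V(s)⁴ = (3 - 36*(-7))⁴ = (3 + 252)⁴ = 255⁴ = 4228250625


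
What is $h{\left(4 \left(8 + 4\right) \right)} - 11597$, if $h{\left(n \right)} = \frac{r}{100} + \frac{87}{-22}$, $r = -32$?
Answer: $- \frac{6380701}{550} \approx -11601.0$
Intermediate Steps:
$h{\left(n \right)} = - \frac{2351}{550}$ ($h{\left(n \right)} = - \frac{32}{100} + \frac{87}{-22} = \left(-32\right) \frac{1}{100} + 87 \left(- \frac{1}{22}\right) = - \frac{8}{25} - \frac{87}{22} = - \frac{2351}{550}$)
$h{\left(4 \left(8 + 4\right) \right)} - 11597 = - \frac{2351}{550} - 11597 = - \frac{6380701}{550}$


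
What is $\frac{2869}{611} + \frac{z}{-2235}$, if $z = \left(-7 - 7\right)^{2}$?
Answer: $\frac{6292459}{1365585} \approx 4.6079$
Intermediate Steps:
$z = 196$ ($z = \left(-14\right)^{2} = 196$)
$\frac{2869}{611} + \frac{z}{-2235} = \frac{2869}{611} + \frac{196}{-2235} = 2869 \cdot \frac{1}{611} + 196 \left(- \frac{1}{2235}\right) = \frac{2869}{611} - \frac{196}{2235} = \frac{6292459}{1365585}$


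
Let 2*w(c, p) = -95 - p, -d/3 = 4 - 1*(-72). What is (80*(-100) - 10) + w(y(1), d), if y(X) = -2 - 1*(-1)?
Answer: -15887/2 ≈ -7943.5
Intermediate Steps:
y(X) = -1 (y(X) = -2 + 1 = -1)
d = -228 (d = -3*(4 - 1*(-72)) = -3*(4 + 72) = -3*76 = -228)
w(c, p) = -95/2 - p/2 (w(c, p) = (-95 - p)/2 = -95/2 - p/2)
(80*(-100) - 10) + w(y(1), d) = (80*(-100) - 10) + (-95/2 - ½*(-228)) = (-8000 - 10) + (-95/2 + 114) = -8010 + 133/2 = -15887/2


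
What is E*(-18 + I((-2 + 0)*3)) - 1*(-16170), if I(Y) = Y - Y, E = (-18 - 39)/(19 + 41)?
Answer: 161871/10 ≈ 16187.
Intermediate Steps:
E = -19/20 (E = -57/60 = -57*1/60 = -19/20 ≈ -0.95000)
I(Y) = 0
E*(-18 + I((-2 + 0)*3)) - 1*(-16170) = -19*(-18 + 0)/20 - 1*(-16170) = -19/20*(-18) + 16170 = 171/10 + 16170 = 161871/10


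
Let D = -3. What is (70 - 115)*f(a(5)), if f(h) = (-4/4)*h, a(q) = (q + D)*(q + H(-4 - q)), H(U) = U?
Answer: -360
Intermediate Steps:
a(q) = 12 - 4*q (a(q) = (q - 3)*(q + (-4 - q)) = (-3 + q)*(-4) = 12 - 4*q)
f(h) = -h (f(h) = (-4*¼)*h = -h)
(70 - 115)*f(a(5)) = (70 - 115)*(-(12 - 4*5)) = -(-45)*(12 - 20) = -(-45)*(-8) = -45*8 = -360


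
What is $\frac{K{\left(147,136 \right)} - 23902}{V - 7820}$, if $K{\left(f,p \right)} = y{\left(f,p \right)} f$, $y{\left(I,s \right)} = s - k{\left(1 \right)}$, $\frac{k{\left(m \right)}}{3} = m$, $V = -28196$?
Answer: $\frac{4351}{36016} \approx 0.12081$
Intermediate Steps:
$k{\left(m \right)} = 3 m$
$y{\left(I,s \right)} = -3 + s$ ($y{\left(I,s \right)} = s - 3 \cdot 1 = s - 3 = -3 + s$)
$K{\left(f,p \right)} = f \left(-3 + p\right)$ ($K{\left(f,p \right)} = \left(-3 + p\right) f = f \left(-3 + p\right)$)
$\frac{K{\left(147,136 \right)} - 23902}{V - 7820} = \frac{147 \left(-3 + 136\right) - 23902}{-28196 - 7820} = \frac{147 \cdot 133 - 23902}{-36016} = \left(19551 - 23902\right) \left(- \frac{1}{36016}\right) = \left(-4351\right) \left(- \frac{1}{36016}\right) = \frac{4351}{36016}$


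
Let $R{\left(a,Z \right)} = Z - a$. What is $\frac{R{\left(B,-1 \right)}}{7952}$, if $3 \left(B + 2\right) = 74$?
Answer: $- \frac{1}{336} \approx -0.0029762$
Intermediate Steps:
$B = \frac{68}{3}$ ($B = -2 + \frac{1}{3} \cdot 74 = -2 + \frac{74}{3} = \frac{68}{3} \approx 22.667$)
$\frac{R{\left(B,-1 \right)}}{7952} = \frac{-1 - \frac{68}{3}}{7952} = \left(-1 - \frac{68}{3}\right) \frac{1}{7952} = \left(- \frac{71}{3}\right) \frac{1}{7952} = - \frac{1}{336}$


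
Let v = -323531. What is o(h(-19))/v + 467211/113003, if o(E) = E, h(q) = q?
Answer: 151159389098/36559973593 ≈ 4.1346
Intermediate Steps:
o(h(-19))/v + 467211/113003 = -19/(-323531) + 467211/113003 = -19*(-1/323531) + 467211*(1/113003) = 19/323531 + 467211/113003 = 151159389098/36559973593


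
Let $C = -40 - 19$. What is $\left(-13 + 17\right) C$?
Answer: $-236$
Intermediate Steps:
$C = -59$ ($C = -40 - 19 = -59$)
$\left(-13 + 17\right) C = \left(-13 + 17\right) \left(-59\right) = 4 \left(-59\right) = -236$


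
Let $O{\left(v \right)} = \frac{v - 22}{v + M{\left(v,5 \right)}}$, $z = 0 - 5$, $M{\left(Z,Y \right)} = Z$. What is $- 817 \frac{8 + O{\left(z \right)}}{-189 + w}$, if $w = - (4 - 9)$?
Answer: $\frac{87419}{1840} \approx 47.51$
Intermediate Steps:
$z = -5$ ($z = 0 - 5 = -5$)
$O{\left(v \right)} = \frac{-22 + v}{2 v}$ ($O{\left(v \right)} = \frac{v - 22}{v + v} = \frac{-22 + v}{2 v}$)
$w = 5$ ($w = \left(-1\right) \left(-5\right) = 5$)
$- 817 \frac{8 + O{\left(z \right)}}{-189 + w} = - 817 \frac{8 + \frac{-22 - 5}{2 \left(-5\right)}}{-189 + 5} = - 817 \frac{8 + \frac{1}{2} \left(- \frac{1}{5}\right) \left(-27\right)}{-184} = - 817 \left(8 + \frac{27}{10}\right) \left(- \frac{1}{184}\right) = - 817 \cdot \frac{107}{10} \left(- \frac{1}{184}\right) = \left(-817\right) \left(- \frac{107}{1840}\right) = \frac{87419}{1840}$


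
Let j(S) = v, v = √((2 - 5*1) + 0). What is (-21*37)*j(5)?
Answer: -777*I*√3 ≈ -1345.8*I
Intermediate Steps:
v = I*√3 (v = √((2 - 5) + 0) = √(-3 + 0) = √(-3) = I*√3 ≈ 1.732*I)
j(S) = I*√3
(-21*37)*j(5) = (-21*37)*(I*√3) = -777*I*√3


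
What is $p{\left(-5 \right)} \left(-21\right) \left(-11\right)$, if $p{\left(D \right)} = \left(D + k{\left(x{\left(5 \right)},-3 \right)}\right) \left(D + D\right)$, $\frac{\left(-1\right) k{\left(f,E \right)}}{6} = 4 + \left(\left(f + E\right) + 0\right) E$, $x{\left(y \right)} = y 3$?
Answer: $-431970$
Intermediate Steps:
$x{\left(y \right)} = 3 y$
$k{\left(f,E \right)} = -24 - 6 E \left(E + f\right)$ ($k{\left(f,E \right)} = - 6 \left(4 + \left(\left(f + E\right) + 0\right) E\right) = - 6 \left(4 + \left(\left(E + f\right) + 0\right) E\right) = - 6 \left(4 + \left(E + f\right) E\right) = - 6 \left(4 + E \left(E + f\right)\right) = -24 - 6 E \left(E + f\right)$)
$p{\left(D \right)} = 2 D \left(192 + D\right)$ ($p{\left(D \right)} = \left(D - \left(24 + 54 - 54 \cdot 5\right)\right) \left(D + D\right) = \left(D - \left(78 - 270\right)\right) 2 D = \left(D - -192\right) 2 D = \left(D + 192\right) 2 D = \left(192 + D\right) 2 D = 2 D \left(192 + D\right)$)
$p{\left(-5 \right)} \left(-21\right) \left(-11\right) = 2 \left(-5\right) \left(192 - 5\right) \left(-21\right) \left(-11\right) = 2 \left(-5\right) 187 \left(-21\right) \left(-11\right) = \left(-1870\right) \left(-21\right) \left(-11\right) = 39270 \left(-11\right) = -431970$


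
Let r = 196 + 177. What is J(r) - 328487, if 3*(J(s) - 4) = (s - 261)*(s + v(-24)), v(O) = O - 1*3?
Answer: -946697/3 ≈ -3.1557e+5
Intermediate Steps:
v(O) = -3 + O (v(O) = O - 3 = -3 + O)
r = 373
J(s) = 4 + (-261 + s)*(-27 + s)/3 (J(s) = 4 + ((s - 261)*(s + (-3 - 24)))/3 = 4 + ((-261 + s)*(s - 27))/3 = 4 + ((-261 + s)*(-27 + s))/3 = 4 + (-261 + s)*(-27 + s)/3)
J(r) - 328487 = (2353 - 96*373 + (1/3)*373**2) - 328487 = (2353 - 35808 + (1/3)*139129) - 328487 = (2353 - 35808 + 139129/3) - 328487 = 38764/3 - 328487 = -946697/3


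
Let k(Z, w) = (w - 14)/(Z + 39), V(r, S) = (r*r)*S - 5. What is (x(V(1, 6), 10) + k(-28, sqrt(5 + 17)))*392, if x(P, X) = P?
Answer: -1176/11 + 392*sqrt(22)/11 ≈ 60.240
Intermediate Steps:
V(r, S) = -5 + S*r**2 (V(r, S) = r**2*S - 5 = S*r**2 - 5 = -5 + S*r**2)
k(Z, w) = (-14 + w)/(39 + Z)
(x(V(1, 6), 10) + k(-28, sqrt(5 + 17)))*392 = ((-5 + 6*1**2) + (-14 + sqrt(5 + 17))/(39 - 28))*392 = ((-5 + 6*1) + (-14 + sqrt(22))/11)*392 = ((-5 + 6) + (-14 + sqrt(22))/11)*392 = (1 + (-14/11 + sqrt(22)/11))*392 = (-3/11 + sqrt(22)/11)*392 = -1176/11 + 392*sqrt(22)/11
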